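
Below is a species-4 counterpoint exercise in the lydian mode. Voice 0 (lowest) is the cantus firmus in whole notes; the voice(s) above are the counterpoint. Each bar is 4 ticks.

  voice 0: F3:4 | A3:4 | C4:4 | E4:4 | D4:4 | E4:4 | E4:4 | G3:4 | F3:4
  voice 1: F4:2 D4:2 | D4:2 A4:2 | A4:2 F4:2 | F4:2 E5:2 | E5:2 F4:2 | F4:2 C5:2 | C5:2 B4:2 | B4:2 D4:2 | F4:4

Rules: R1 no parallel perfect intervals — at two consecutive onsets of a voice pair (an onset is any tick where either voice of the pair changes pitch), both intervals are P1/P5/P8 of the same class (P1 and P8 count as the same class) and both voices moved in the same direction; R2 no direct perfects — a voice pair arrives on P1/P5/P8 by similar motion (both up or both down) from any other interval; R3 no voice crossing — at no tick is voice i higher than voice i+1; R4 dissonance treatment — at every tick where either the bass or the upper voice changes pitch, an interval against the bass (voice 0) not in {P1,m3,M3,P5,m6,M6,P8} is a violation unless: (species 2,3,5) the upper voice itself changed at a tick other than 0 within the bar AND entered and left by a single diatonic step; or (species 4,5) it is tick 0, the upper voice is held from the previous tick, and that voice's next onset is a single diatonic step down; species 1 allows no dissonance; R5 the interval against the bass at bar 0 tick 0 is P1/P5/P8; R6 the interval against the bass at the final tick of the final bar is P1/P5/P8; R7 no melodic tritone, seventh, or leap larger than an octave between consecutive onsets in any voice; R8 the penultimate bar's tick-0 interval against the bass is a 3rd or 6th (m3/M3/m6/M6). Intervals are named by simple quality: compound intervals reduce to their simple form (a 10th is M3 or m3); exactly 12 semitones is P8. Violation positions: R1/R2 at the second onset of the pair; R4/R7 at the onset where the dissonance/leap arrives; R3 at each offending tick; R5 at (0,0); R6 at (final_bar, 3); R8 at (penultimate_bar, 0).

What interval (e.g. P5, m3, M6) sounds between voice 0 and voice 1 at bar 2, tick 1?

voice 0=C4 voice 1=A4 -> M6

M6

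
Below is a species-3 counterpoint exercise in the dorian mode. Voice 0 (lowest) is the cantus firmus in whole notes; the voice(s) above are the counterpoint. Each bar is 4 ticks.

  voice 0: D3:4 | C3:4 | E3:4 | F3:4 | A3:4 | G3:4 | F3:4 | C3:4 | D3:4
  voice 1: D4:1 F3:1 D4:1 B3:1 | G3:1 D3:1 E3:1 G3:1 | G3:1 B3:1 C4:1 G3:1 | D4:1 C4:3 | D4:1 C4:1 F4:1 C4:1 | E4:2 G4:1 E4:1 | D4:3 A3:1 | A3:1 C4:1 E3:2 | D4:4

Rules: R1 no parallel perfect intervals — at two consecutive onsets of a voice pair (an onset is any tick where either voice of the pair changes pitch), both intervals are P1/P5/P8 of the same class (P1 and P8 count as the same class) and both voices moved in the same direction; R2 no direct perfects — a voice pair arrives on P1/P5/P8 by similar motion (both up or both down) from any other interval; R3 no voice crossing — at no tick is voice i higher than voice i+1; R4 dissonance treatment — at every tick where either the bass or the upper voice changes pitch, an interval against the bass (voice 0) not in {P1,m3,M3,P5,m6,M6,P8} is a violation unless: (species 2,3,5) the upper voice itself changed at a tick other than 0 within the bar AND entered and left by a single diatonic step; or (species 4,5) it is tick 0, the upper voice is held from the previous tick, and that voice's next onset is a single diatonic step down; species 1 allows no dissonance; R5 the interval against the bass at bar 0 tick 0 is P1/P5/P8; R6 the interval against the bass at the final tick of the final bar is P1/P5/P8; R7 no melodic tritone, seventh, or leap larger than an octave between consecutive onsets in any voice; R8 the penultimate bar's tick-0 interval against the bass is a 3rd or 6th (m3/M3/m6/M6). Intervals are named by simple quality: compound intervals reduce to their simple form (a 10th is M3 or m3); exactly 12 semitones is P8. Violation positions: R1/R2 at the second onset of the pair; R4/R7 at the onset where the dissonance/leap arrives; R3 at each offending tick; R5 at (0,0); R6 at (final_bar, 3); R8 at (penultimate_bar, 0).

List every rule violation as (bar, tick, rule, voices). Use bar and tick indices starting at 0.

(1, 0, R2, (0, 1))
(1, 1, R4, (0, 1))
(4, 0, R4, (0, 1))
(8, 0, R2, (0, 1))
(8, 0, R7, (1,))

bar 0: v0=D3 v1=D4 downbeat P8
bar 1: v0=C3 v1=G3 downbeat P5
bar 2: v0=E3 v1=G3 downbeat m3
bar 3: v0=F3 v1=D4 downbeat M6
bar 4: v0=A3 v1=D4 downbeat P4
bar 5: v0=G3 v1=E4 downbeat M6
bar 6: v0=F3 v1=D4 downbeat M6
bar 7: v0=C3 v1=A3 downbeat M6
bar 8: v0=D3 v1=D4 downbeat P8
  -> R2 @ bar 1 tick 0 v(0, 1): D3/B3 M6 -> C3/G3 P5 similar
  -> R4 @ bar 1 tick 1 v(0, 1): C3/D3 M2 untreated
  -> R4 @ bar 4 tick 0 v(0, 1): A3/D4 P4 untreated
  -> R2 @ bar 8 tick 0 v(0, 1): C3/E3 M3 -> D3/D4 P8 similar
  -> R7 @ bar 8 tick 0 v(1,): E3->D4 leap 10st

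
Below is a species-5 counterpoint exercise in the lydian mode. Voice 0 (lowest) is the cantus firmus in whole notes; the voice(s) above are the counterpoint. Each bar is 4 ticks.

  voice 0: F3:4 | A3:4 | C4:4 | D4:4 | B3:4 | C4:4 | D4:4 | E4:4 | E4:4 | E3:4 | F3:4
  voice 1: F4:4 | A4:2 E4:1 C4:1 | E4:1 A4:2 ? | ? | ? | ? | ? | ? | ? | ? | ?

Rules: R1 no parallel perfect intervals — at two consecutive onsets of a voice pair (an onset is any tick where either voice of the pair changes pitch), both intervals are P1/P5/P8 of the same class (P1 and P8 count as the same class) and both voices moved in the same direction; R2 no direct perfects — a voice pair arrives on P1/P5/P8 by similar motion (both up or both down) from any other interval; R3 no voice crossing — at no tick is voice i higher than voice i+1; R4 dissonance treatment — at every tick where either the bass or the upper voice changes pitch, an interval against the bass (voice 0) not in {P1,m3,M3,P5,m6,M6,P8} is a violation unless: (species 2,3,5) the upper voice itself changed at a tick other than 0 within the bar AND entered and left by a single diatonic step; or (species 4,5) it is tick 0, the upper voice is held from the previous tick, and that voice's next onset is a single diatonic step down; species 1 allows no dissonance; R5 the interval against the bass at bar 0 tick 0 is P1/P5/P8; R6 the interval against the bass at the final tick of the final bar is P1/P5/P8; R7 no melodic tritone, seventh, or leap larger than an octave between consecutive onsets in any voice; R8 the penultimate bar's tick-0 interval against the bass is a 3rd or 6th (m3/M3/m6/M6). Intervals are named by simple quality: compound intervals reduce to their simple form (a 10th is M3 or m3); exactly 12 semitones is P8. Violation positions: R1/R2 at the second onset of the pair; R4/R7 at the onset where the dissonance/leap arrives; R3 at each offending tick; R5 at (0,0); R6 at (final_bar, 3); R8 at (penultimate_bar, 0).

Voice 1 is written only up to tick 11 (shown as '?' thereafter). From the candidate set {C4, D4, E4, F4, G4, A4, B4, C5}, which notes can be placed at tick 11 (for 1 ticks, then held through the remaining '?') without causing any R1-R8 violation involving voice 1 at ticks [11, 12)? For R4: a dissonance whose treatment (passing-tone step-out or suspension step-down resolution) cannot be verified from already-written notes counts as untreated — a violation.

{A4, C4, C5, E4, G4}

C4: legal
D4: violates R4
E4: legal
F4: violates R4
G4: legal
A4: legal
B4: violates R4
C5: legal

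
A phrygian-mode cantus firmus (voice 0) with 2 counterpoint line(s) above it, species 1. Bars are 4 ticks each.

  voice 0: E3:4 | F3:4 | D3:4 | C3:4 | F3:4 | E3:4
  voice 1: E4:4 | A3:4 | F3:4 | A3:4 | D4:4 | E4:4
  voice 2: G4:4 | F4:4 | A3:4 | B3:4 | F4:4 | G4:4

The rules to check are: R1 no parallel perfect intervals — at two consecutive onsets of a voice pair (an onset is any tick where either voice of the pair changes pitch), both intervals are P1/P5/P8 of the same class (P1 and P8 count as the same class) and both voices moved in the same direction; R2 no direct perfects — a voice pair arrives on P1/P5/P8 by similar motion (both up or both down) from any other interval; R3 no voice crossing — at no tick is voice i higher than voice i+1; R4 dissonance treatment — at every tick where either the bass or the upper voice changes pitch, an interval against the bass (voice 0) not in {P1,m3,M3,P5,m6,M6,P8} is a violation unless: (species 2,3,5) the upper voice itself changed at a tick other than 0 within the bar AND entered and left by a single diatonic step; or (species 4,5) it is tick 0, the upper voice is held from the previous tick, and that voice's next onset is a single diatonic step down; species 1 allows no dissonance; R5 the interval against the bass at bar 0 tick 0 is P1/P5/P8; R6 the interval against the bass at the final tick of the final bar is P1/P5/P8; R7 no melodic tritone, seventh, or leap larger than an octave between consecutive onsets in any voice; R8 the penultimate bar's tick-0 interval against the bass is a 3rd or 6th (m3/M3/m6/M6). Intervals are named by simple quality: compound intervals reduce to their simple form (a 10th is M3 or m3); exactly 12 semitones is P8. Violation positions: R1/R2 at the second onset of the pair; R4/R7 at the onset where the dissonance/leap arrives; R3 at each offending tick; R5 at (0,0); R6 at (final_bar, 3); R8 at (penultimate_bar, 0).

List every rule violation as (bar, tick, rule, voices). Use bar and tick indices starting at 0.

(0, 0, R5, (0, 2))
(2, 0, R2, (0, 2))
(3, 0, R4, (0, 2))
(4, 0, R2, (0, 2))
(4, 0, R7, (2,))
(4, 0, R8, (0, 2))
(5, 3, R6, (0, 2))

bar 0: v0=E3 v1=E4 v2=G4 downbeat m3
bar 1: v0=F3 v1=A3 v2=F4 downbeat P8
bar 2: v0=D3 v1=F3 v2=A3 downbeat P5
bar 3: v0=C3 v1=A3 v2=B3 downbeat M7
bar 4: v0=F3 v1=D4 v2=F4 downbeat P8
bar 5: v0=E3 v1=E4 v2=G4 downbeat m3
  -> R5 @ bar 0 tick 0 v(0, 2): opens on m3
  -> R2 @ bar 2 tick 0 v(0, 2): F3/F4 P8 -> D3/A3 P5 similar
  -> R4 @ bar 3 tick 0 v(0, 2): C3/B3 M7 untreated
  -> R2 @ bar 4 tick 0 v(0, 2): C3/B3 M7 -> F3/F4 P8 similar
  -> R7 @ bar 4 tick 0 v(2,): B3->F4 leap 6st
  -> R8 @ bar 4 tick 0 v(0, 2): penult P8 not 3rd/6th
  -> R6 @ bar 5 tick 3 v(0, 2): closes on m3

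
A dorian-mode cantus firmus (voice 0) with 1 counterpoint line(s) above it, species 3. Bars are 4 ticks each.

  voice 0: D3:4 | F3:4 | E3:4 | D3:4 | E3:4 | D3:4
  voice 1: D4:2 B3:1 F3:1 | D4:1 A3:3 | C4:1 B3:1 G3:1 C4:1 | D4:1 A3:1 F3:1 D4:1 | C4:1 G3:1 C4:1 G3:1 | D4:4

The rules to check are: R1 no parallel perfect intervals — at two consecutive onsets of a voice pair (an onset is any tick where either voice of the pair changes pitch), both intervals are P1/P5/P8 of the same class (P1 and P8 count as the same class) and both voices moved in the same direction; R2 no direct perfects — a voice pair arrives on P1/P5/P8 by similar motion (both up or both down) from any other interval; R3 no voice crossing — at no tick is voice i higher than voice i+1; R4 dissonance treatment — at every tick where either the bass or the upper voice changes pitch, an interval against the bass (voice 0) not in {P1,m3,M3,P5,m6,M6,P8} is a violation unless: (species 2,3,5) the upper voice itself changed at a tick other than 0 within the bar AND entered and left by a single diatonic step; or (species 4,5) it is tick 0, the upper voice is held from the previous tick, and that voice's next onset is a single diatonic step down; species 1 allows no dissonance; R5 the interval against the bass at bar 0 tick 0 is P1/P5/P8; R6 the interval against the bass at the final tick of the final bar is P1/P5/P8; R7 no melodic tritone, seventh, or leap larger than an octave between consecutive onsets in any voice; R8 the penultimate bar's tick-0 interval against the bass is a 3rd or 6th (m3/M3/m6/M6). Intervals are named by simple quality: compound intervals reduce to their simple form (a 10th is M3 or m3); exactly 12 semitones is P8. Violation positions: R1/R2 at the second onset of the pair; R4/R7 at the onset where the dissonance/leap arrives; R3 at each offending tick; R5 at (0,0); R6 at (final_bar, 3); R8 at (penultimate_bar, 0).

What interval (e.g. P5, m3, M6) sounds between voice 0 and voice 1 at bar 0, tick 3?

voice 0=D3 voice 1=F3 -> m3

m3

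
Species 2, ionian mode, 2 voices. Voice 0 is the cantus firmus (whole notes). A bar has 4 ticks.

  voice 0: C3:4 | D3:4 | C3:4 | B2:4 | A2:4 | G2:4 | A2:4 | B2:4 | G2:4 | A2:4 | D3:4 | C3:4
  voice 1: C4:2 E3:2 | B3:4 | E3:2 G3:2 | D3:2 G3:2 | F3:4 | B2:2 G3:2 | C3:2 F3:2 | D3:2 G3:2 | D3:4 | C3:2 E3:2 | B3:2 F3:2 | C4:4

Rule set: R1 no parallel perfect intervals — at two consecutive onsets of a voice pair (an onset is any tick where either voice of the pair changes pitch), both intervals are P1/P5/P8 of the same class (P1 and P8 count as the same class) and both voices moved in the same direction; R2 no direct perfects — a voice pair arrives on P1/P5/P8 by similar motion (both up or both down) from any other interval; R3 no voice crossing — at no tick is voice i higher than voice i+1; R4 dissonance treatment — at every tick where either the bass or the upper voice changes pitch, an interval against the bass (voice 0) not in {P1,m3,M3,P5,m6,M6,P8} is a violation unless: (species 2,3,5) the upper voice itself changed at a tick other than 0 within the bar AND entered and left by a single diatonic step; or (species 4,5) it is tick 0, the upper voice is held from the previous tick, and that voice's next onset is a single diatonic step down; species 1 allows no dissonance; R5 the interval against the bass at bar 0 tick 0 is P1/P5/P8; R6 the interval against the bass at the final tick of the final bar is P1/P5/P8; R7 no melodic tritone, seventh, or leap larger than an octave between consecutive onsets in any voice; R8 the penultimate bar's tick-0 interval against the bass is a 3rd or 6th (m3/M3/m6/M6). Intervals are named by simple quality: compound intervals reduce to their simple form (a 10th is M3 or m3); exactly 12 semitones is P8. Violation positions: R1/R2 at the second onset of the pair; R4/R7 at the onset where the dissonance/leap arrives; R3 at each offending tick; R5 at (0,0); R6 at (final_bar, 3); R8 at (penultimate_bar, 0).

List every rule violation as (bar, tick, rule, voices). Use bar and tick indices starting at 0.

bar 0: v0=C3 v1=C4 downbeat P8
bar 1: v0=D3 v1=B3 downbeat M6
bar 2: v0=C3 v1=E3 downbeat M3
bar 3: v0=B2 v1=D3 downbeat m3
bar 4: v0=A2 v1=F3 downbeat m6
bar 5: v0=G2 v1=B2 downbeat M3
bar 6: v0=A2 v1=C3 downbeat m3
bar 7: v0=B2 v1=D3 downbeat m3
bar 8: v0=G2 v1=D3 downbeat P5
bar 9: v0=A2 v1=C3 downbeat m3
bar 10: v0=D3 v1=B3 downbeat M6
bar 11: v0=C3 v1=C4 downbeat P8
  -> R7 @ bar 5 tick 0 v(1,): F3->B2 leap 6st
  -> R2 @ bar 8 tick 0 v(0, 1): B2/G3 m6 -> G2/D3 P5 similar
  -> R7 @ bar 10 tick 2 v(1,): B3->F3 leap 6st

(5, 0, R7, (1,))
(8, 0, R2, (0, 1))
(10, 2, R7, (1,))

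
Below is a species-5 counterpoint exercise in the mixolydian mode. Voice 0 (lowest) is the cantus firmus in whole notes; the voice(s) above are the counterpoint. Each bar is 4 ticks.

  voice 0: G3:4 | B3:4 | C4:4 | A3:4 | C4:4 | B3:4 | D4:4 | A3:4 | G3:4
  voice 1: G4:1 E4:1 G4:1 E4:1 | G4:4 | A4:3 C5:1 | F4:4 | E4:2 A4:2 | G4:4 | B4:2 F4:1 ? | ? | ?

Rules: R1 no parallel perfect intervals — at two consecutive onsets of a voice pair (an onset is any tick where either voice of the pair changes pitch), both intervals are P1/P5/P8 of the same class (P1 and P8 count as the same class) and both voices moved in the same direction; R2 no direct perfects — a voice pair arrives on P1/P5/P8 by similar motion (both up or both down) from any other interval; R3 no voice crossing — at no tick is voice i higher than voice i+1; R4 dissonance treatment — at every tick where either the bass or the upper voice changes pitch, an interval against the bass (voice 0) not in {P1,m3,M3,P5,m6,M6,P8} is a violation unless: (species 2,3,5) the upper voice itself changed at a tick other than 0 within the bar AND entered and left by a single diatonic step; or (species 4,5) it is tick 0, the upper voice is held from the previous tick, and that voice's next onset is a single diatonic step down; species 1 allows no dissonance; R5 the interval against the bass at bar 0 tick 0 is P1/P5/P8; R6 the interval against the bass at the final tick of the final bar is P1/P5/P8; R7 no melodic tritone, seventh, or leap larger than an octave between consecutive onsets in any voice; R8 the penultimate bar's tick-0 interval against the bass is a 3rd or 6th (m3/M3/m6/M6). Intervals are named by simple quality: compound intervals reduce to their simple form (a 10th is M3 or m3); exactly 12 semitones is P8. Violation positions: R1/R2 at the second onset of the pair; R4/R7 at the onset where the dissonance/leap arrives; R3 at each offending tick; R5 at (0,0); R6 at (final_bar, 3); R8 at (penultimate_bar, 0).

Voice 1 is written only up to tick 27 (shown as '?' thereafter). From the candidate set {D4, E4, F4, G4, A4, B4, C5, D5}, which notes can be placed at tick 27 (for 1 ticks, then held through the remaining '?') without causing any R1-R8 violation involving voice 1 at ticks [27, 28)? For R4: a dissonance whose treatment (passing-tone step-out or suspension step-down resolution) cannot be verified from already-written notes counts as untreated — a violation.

D4: legal
E4: violates R4
F4: legal
G4: violates R4
A4: legal
B4: violates R7
C5: violates R4
D5: legal

{A4, D4, D5, F4}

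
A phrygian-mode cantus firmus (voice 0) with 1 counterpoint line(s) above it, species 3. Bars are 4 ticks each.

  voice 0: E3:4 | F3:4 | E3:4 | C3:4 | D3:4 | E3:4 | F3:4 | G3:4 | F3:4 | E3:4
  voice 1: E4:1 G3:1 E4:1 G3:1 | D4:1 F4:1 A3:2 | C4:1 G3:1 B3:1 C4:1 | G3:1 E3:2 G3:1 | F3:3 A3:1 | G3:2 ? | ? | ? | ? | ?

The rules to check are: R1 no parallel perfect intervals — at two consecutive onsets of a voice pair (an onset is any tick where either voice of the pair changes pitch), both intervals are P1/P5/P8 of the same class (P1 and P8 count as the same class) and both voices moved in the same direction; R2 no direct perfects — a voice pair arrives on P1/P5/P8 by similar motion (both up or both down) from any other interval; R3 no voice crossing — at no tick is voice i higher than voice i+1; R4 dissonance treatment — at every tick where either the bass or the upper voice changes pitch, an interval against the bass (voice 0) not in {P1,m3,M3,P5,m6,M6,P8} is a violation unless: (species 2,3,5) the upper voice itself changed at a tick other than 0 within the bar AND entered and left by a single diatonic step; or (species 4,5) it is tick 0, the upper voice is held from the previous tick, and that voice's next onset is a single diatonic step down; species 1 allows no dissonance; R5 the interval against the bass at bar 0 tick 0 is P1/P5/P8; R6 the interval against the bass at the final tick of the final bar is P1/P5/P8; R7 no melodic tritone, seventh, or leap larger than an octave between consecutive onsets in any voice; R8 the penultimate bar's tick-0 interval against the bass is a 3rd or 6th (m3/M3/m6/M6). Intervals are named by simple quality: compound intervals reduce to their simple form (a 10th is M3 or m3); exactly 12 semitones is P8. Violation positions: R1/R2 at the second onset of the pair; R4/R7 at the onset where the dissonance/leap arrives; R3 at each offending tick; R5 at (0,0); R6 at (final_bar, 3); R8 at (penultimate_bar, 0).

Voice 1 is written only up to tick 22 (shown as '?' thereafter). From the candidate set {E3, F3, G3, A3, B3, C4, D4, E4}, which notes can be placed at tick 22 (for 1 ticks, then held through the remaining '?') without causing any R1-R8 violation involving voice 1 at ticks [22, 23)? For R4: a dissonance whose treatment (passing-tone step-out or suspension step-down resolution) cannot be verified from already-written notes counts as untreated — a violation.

{B3, C4, E3, E4, G3}

E3: legal
F3: violates R4
G3: legal
A3: violates R4
B3: legal
C4: legal
D4: violates R4
E4: legal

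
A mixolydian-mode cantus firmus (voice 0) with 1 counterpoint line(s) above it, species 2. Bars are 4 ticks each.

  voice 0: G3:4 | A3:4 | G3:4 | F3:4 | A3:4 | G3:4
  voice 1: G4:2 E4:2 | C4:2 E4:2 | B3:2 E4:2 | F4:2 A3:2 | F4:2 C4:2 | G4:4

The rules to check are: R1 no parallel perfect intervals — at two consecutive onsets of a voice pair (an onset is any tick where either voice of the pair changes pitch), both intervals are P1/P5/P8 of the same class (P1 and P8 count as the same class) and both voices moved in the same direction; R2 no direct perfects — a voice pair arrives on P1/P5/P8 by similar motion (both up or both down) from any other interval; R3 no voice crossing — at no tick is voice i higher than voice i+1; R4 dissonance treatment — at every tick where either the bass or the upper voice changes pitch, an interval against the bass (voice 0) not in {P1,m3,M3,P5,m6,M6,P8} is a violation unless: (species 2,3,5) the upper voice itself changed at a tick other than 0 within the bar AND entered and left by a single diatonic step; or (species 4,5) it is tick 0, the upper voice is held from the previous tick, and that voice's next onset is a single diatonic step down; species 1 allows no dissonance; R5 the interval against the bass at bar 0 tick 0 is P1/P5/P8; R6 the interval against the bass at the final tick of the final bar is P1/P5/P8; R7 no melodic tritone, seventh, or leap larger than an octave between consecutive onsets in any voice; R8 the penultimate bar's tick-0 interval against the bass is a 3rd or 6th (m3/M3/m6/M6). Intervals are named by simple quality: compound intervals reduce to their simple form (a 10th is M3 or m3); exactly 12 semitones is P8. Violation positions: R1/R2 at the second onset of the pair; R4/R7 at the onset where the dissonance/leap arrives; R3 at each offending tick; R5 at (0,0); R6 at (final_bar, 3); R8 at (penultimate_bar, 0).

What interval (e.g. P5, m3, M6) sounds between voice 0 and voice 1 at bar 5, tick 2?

voice 0=G3 voice 1=G4 -> P8

P8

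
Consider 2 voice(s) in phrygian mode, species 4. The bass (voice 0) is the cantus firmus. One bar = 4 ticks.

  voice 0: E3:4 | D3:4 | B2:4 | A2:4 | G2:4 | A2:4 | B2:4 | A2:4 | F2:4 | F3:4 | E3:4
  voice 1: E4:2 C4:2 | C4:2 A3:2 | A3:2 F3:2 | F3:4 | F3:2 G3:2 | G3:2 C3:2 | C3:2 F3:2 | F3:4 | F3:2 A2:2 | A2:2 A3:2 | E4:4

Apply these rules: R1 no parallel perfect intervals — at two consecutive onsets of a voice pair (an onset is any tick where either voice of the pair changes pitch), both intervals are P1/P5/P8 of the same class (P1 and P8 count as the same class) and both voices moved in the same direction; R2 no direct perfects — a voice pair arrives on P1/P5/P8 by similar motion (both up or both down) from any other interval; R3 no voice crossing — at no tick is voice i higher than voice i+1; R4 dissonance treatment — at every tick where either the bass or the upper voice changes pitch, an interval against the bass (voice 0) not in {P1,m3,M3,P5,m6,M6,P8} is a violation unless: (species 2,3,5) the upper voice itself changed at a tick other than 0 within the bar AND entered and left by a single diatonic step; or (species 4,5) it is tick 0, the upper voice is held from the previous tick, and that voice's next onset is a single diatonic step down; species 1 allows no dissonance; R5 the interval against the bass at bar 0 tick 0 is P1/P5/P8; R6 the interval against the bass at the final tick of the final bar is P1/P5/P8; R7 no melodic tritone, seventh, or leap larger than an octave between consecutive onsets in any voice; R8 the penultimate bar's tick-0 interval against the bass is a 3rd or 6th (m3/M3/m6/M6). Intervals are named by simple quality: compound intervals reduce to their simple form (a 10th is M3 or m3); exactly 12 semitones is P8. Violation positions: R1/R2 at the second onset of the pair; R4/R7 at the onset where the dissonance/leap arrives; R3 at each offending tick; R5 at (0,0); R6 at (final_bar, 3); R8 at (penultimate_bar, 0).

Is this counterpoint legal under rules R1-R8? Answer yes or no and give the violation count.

No (9 violations)

bar 0: v0=E3 v1=E4 (P8)
bar 1: v0=D3 v1=C4 (m7)
bar 2: v0=B2 v1=A3 (m7)
bar 3: v0=A2 v1=F3 (m6)
bar 4: v0=G2 v1=F3 (m7)
bar 5: v0=A2 v1=G3 (m7)
bar 6: v0=B2 v1=C3 (m2)
bar 7: v0=A2 v1=F3 (m6)
bar 8: v0=F2 v1=F3 (P8)
bar 9: v0=F3 v1=A2 (m6)
bar 10: v0=E3 v1=E4 (P8)
  R4 @ bar1.0: D3/C4 m7 untreated
  R4 @ bar2.0: B2/A3 m7 untreated
  R4 @ bar2.2: B2/F3 TT untreated
  R4 @ bar4.0: G2/F3 m7 untreated
  R4 @ bar5.0: A2/G3 m7 untreated
  R4 @ bar6.0: B2/C3 m2 untreated
  R4 @ bar6.2: B2/F3 TT untreated
  R3 @ bar9.0: F3 above A2
  R3 @ bar9.1: F3 above A2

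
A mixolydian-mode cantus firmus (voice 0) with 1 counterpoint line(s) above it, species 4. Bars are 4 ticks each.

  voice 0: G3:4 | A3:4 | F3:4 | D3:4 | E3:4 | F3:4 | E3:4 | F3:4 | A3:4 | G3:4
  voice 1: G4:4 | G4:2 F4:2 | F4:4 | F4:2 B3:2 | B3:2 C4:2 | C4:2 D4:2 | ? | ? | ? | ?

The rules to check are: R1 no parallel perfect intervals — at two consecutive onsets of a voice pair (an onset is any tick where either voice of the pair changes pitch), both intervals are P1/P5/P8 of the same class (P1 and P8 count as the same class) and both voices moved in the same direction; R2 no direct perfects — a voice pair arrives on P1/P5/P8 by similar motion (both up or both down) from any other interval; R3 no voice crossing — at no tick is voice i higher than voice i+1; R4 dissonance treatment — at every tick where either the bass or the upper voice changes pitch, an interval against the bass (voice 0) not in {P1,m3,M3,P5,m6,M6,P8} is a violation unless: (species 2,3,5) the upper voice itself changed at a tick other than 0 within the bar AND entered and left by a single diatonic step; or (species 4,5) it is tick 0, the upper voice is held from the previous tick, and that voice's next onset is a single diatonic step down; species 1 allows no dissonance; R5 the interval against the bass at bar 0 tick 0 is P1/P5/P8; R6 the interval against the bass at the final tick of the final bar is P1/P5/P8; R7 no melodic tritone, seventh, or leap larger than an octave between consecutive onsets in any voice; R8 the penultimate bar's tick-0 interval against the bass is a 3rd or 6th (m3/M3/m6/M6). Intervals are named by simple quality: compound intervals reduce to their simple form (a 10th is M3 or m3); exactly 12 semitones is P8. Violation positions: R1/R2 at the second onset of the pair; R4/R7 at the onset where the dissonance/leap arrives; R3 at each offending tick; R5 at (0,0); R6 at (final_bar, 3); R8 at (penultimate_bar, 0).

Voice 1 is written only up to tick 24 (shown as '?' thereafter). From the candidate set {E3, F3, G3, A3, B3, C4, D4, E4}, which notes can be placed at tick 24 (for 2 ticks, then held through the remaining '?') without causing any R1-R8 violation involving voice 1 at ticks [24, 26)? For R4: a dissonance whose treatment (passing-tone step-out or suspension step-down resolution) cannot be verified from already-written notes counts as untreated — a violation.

{C4, E4, G3}

E3: violates R2,R7
F3: violates R4
G3: legal
A3: violates R4
B3: violates R2
C4: legal
D4: violates R4
E4: legal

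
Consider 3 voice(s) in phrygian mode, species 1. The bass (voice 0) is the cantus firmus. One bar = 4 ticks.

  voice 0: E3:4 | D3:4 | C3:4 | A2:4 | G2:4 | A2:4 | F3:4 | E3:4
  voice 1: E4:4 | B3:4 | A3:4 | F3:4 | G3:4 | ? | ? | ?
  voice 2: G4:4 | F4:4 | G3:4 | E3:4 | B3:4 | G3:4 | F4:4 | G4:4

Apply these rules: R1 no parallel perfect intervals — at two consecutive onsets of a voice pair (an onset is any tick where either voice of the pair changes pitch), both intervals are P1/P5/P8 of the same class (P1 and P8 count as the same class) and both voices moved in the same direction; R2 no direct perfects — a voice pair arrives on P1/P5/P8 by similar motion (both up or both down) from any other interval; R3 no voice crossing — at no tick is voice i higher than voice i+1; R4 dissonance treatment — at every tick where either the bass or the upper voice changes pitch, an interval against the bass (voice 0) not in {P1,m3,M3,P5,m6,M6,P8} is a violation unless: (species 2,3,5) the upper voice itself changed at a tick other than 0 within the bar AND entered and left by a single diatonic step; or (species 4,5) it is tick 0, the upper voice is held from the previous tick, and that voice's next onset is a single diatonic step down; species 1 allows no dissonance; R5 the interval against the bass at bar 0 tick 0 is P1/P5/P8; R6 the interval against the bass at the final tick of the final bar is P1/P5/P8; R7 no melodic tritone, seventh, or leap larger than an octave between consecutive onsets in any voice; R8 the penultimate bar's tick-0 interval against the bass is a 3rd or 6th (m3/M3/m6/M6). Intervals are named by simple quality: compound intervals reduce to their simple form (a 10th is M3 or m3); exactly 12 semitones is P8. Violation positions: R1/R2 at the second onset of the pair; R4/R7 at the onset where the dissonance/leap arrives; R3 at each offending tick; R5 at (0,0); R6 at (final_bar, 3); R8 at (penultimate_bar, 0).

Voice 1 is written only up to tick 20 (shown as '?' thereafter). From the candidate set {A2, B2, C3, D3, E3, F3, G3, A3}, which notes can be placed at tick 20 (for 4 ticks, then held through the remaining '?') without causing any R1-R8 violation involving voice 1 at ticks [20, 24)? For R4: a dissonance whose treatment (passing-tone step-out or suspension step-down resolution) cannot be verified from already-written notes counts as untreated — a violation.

A2: violates R7
B2: violates R4
C3: violates R2
D3: violates R4
E3: legal
F3: legal
G3: violates R4
A3: violates R1,R3

{E3, F3}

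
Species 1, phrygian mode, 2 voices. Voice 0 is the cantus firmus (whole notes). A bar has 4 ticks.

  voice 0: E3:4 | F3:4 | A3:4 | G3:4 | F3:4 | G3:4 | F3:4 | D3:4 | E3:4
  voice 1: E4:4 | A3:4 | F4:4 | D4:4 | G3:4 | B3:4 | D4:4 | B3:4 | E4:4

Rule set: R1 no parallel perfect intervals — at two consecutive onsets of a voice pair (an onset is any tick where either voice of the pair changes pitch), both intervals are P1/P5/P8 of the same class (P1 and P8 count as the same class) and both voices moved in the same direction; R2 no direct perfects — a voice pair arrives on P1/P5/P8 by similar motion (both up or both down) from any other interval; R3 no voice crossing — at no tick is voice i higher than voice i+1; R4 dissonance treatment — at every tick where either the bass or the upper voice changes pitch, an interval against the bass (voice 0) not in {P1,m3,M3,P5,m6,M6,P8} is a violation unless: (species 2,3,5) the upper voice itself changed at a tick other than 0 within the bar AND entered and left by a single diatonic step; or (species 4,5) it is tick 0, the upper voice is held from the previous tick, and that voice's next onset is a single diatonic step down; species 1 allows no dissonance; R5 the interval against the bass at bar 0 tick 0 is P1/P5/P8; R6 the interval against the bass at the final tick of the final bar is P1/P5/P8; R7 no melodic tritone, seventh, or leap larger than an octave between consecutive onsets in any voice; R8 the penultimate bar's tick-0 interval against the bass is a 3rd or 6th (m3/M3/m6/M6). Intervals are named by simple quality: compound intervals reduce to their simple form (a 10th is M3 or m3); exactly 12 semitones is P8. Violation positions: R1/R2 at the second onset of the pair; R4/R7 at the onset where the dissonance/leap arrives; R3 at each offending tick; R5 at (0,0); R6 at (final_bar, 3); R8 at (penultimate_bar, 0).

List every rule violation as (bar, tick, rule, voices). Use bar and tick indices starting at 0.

bar 0: v0=E3 v1=E4 downbeat P8
bar 1: v0=F3 v1=A3 downbeat M3
bar 2: v0=A3 v1=F4 downbeat m6
bar 3: v0=G3 v1=D4 downbeat P5
bar 4: v0=F3 v1=G3 downbeat M2
bar 5: v0=G3 v1=B3 downbeat M3
bar 6: v0=F3 v1=D4 downbeat M6
bar 7: v0=D3 v1=B3 downbeat M6
bar 8: v0=E3 v1=E4 downbeat P8
  -> R2 @ bar 3 tick 0 v(0, 1): A3/F4 m6 -> G3/D4 P5 similar
  -> R4 @ bar 4 tick 0 v(0, 1): F3/G3 M2 untreated
  -> R2 @ bar 8 tick 0 v(0, 1): D3/B3 M6 -> E3/E4 P8 similar

(3, 0, R2, (0, 1))
(4, 0, R4, (0, 1))
(8, 0, R2, (0, 1))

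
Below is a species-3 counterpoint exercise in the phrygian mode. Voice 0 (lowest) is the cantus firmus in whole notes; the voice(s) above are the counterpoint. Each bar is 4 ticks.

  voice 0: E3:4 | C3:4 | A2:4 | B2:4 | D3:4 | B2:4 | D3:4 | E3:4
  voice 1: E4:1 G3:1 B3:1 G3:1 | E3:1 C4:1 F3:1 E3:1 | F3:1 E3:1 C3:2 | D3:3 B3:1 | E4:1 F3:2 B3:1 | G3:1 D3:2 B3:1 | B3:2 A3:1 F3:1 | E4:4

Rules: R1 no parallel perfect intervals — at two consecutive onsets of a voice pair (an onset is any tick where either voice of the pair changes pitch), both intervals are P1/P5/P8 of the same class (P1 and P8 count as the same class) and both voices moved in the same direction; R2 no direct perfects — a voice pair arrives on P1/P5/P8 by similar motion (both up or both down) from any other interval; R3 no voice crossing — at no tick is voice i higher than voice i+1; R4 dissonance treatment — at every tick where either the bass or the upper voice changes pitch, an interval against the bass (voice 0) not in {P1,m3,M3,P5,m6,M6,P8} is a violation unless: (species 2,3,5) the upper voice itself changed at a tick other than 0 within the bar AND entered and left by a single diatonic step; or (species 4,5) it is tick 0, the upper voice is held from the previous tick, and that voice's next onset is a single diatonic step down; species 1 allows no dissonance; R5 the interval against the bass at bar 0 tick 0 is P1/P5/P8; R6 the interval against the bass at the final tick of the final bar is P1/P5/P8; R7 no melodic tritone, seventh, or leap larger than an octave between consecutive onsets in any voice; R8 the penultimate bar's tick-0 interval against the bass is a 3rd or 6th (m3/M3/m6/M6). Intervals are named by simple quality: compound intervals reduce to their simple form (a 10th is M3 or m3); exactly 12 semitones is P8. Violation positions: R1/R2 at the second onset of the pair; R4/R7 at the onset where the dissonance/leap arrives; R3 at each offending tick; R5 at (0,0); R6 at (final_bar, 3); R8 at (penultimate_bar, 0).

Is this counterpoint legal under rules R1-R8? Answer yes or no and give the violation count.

No (6 violations)

bar 0: v0=E3 v1=E4 (P8)
bar 1: v0=C3 v1=E3 (M3)
bar 2: v0=A2 v1=F3 (m6)
bar 3: v0=B2 v1=D3 (m3)
bar 4: v0=D3 v1=E4 (M2)
bar 5: v0=B2 v1=G3 (m6)
bar 6: v0=D3 v1=B3 (M6)
bar 7: v0=E3 v1=E4 (P8)
  R4 @ bar1.2: C3/F3 P4 untreated
  R4 @ bar4.0: D3/E4 M2 untreated
  R7 @ bar4.1: E4->F3 leap 11st
  R7 @ bar4.3: F3->B3 leap 6st
  R2 @ bar7.0: D3/F3 m3 -> E3/E4 P8 similar
  R7 @ bar7.0: F3->E4 leap 11st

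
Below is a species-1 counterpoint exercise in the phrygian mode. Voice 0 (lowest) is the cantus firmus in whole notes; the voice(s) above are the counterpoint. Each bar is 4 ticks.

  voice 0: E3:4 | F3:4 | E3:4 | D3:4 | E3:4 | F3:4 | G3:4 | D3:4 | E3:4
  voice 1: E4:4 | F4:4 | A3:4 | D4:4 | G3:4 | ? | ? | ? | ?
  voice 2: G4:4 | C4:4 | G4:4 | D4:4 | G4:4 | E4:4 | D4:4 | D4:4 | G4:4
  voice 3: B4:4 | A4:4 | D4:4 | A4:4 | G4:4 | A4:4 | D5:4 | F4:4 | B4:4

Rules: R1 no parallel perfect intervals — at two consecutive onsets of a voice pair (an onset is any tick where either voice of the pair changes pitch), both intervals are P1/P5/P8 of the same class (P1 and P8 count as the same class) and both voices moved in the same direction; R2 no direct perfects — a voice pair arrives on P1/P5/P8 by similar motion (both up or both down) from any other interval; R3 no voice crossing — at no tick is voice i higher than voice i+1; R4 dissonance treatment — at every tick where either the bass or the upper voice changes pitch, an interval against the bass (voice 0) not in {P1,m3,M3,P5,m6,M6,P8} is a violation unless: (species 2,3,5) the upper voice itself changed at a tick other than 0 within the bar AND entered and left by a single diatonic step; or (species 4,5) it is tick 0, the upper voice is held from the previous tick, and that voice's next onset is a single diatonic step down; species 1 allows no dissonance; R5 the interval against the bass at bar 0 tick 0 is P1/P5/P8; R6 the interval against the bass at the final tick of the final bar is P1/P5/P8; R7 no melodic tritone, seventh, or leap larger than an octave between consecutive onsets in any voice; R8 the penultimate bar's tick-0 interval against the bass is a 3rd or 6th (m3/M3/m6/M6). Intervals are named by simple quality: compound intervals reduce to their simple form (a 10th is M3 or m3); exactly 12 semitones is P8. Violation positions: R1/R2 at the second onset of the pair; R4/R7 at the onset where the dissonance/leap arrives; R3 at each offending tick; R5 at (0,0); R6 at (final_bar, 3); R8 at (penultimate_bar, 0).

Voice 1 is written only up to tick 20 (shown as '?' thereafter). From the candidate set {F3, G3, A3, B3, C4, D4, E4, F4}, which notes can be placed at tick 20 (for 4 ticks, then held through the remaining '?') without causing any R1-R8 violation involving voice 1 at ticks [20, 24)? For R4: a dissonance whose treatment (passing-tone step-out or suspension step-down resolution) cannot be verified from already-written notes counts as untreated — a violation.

F3: legal
G3: violates R4
A3: violates R1
B3: violates R4
C4: violates R2
D4: violates R2
E4: violates R4
F4: violates R2,R3,R7

{F3}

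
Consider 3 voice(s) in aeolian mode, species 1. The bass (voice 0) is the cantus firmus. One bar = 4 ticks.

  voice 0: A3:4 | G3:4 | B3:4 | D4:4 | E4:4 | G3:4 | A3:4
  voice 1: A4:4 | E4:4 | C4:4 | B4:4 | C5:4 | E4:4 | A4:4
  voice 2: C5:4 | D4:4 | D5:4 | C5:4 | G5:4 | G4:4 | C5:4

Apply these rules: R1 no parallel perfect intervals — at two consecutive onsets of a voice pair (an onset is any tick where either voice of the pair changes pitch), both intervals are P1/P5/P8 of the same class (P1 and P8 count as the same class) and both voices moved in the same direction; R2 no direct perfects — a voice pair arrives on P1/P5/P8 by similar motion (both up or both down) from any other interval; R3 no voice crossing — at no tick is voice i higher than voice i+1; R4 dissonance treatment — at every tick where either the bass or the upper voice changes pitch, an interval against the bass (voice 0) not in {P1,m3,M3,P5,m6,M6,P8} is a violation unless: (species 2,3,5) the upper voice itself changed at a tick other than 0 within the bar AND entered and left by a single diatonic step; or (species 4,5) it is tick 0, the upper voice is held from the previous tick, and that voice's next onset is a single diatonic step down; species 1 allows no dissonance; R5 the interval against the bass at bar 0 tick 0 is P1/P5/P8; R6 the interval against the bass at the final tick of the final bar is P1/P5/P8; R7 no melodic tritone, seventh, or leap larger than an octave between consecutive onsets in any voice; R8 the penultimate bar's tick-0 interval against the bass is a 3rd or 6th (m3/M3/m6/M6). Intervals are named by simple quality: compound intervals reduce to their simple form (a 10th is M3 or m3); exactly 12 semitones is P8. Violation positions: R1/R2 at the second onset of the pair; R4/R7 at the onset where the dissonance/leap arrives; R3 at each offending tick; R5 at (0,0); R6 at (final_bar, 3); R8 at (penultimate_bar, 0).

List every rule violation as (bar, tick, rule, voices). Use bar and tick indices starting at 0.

bar 0: v0=A3 v1=A4 v2=C5 downbeat m3
bar 1: v0=G3 v1=E4 v2=D4 downbeat P5
bar 2: v0=B3 v1=C4 v2=D5 downbeat m3
bar 3: v0=D4 v1=B4 v2=C5 downbeat m7
bar 4: v0=E4 v1=C5 v2=G5 downbeat m3
bar 5: v0=G3 v1=E4 v2=G4 downbeat P8
bar 6: v0=A3 v1=A4 v2=C5 downbeat m3
  -> R5 @ bar 0 tick 0 v(0, 2): opens on m3
  -> R2 @ bar 1 tick 0 v(0, 2): A3/C5 m3 -> G3/D4 P5 similar
  -> R3 @ bar 1 tick 0 v(1, 2): E4 above D4
  -> R7 @ bar 1 tick 0 v(2,): C5->D4 leap 10st
  -> R3 @ bar 1 tick 1 v(1, 2): E4 above D4
  -> R3 @ bar 1 tick 2 v(1, 2): E4 above D4
  -> R3 @ bar 1 tick 3 v(1, 2): E4 above D4
  -> R4 @ bar 2 tick 0 v(0, 1): B3/C4 m2 untreated
  -> R4 @ bar 3 tick 0 v(0, 2): D4/C5 m7 untreated
  -> R7 @ bar 3 tick 0 v(1,): C4->B4 leap 11st
  -> R2 @ bar 4 tick 0 v(1, 2): B4/C5 m2 -> C5/G5 P5 similar
  -> R2 @ bar 5 tick 0 v(0, 2): E4/G5 m3 -> G3/G4 P8 similar
  -> R8 @ bar 5 tick 0 v(0, 2): penult P8 not 3rd/6th
  -> R2 @ bar 6 tick 0 v(0, 1): G3/E4 M6 -> A3/A4 P8 similar
  -> R6 @ bar 6 tick 3 v(0, 2): closes on m3

(0, 0, R5, (0, 2))
(1, 0, R2, (0, 2))
(1, 0, R3, (1, 2))
(1, 0, R7, (2,))
(1, 1, R3, (1, 2))
(1, 2, R3, (1, 2))
(1, 3, R3, (1, 2))
(2, 0, R4, (0, 1))
(3, 0, R4, (0, 2))
(3, 0, R7, (1,))
(4, 0, R2, (1, 2))
(5, 0, R2, (0, 2))
(5, 0, R8, (0, 2))
(6, 0, R2, (0, 1))
(6, 3, R6, (0, 2))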